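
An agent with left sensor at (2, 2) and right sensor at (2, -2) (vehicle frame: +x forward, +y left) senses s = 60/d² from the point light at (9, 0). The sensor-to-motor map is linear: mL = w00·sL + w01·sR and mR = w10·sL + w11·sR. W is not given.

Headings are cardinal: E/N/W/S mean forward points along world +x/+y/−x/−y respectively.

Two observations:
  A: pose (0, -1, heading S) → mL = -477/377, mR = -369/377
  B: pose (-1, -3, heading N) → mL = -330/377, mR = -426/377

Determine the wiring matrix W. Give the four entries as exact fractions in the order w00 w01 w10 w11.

-1 -1/2 -1/2 -1

obs A: pose=(0,-1,S) → sL=30/29, sR=6/13, mL=-477/377, mR=-369/377
obs B: pose=(-1,-3,N) → sL=12/29, sR=12/13, mL=-330/377, mR=-426/377
sensor matrix S = [[30/29, 6/13], [12/29, 12/13]]; det S = 288/377
solve [mL_A; mL_B] = S·[w00; w01] and [mR_A; mR_B] = S·[w10; w11]:
  w00 = -1, w01 = -1/2, w10 = -1/2, w11 = -1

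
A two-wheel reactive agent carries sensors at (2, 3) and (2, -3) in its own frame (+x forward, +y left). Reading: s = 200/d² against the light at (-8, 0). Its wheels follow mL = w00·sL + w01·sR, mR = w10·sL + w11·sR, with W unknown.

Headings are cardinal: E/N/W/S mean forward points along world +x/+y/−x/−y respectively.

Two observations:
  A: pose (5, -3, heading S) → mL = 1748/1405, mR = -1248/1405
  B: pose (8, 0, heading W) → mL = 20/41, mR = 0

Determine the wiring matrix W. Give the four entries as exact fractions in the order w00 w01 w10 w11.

obs A: pose=(5,-3,S) → sL=200/281, sR=8/5, mL=1748/1405, mR=-1248/1405
obs B: pose=(8,0,W) → sL=40/41, sR=40/41, mL=20/41, mR=0
sensor matrix S = [[200/281, 8/5], [40/41, 40/41]]; det S = -9984/11521
solve [mL_A; mL_B] = S·[w00; w01] and [mR_A; mR_B] = S·[w10; w11]:
  w00 = -1/2, w01 = 1, w10 = 1, w11 = -1

-1/2 1 1 -1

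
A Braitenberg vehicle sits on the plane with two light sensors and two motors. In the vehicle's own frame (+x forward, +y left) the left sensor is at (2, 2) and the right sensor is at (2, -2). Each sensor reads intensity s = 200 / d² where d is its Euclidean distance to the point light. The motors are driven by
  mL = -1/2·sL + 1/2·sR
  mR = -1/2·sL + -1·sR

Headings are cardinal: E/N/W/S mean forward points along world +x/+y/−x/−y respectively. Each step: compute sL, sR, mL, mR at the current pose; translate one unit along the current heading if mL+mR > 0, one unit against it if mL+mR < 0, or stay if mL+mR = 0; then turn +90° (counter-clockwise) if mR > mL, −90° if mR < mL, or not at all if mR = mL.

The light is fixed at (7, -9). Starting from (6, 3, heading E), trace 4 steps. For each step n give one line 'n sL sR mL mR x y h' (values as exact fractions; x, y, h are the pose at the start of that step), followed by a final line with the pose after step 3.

0 200/197 200/101 9600/19897 -49500/19897 6 3 E
1 2 50/29 -4/29 -79/29 5 3 S
2 200/137 200/241 -10400/33017 -51500/33017 5 4 W
3 100/117 100/113 200/13221 -17350/13221 6 4 N
final 6 3 E

n=0: pose=(6,3,E); sL=200/197, sR=200/101; mL=9600/19897, mR=-49500/19897; mL+mR=-39900/19897 → advance -1; mR−mL=-300/101 → turn -1·90°
n=1: pose=(5,3,S); sL=2, sR=50/29; mL=-4/29, mR=-79/29; mL+mR=-83/29 → advance -1; mR−mL=-75/29 → turn -1·90°
n=2: pose=(5,4,W); sL=200/137, sR=200/241; mL=-10400/33017, mR=-51500/33017; mL+mR=-61900/33017 → advance -1; mR−mL=-300/241 → turn -1·90°
n=3: pose=(6,4,N); sL=100/117, sR=100/113; mL=200/13221, mR=-17350/13221; mL+mR=-17150/13221 → advance -1; mR−mL=-150/113 → turn -1·90°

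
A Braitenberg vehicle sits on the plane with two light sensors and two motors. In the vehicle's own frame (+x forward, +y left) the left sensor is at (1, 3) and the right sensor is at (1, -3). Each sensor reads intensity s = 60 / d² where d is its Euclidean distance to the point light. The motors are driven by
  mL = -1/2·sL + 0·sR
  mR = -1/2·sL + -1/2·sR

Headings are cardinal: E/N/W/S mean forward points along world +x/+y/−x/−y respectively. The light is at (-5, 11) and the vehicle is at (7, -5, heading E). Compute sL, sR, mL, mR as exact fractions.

left sensor world pos  = (8, -2); dL² = 338
right sensor world pos = (8, -8); dR² = 530
sL = 60/338 = 30/169
sR = 60/530 = 6/53
mL = -1/2·sL + 0·sR = -15/169
mR = -1/2·sL + -1/2·sR = -1302/8957

30/169 6/53 -15/169 -1302/8957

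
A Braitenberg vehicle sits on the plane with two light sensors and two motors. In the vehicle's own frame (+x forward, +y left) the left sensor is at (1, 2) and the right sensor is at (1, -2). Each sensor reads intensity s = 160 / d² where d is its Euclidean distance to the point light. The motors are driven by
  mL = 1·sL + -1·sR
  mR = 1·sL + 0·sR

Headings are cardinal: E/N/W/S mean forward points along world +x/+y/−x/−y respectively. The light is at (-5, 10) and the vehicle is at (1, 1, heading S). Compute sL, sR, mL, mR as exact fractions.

left sensor world pos  = (3, 0); dL² = 164
right sensor world pos = (-1, 0); dR² = 116
sL = 160/164 = 40/41
sR = 160/116 = 40/29
mL = 1·sL + -1·sR = -480/1189
mR = 1·sL + 0·sR = 40/41

40/41 40/29 -480/1189 40/41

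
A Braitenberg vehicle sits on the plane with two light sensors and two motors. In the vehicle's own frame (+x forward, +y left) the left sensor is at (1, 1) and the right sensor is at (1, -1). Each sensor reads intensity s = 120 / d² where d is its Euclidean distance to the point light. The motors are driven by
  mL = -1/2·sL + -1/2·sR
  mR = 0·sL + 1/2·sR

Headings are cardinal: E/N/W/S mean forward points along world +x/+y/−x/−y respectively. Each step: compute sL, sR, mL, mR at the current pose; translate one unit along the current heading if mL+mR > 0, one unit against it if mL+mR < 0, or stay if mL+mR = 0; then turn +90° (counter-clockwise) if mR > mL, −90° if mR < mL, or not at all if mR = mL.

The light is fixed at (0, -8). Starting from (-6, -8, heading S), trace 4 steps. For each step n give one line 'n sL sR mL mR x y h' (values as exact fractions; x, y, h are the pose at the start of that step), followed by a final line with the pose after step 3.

n=0: pose=(-6,-8,S); sL=60/13, sR=12/5; mL=-228/65, mR=6/5; mL+mR=-30/13 → advance -1; mR−mL=306/65 → turn +1·90°
n=1: pose=(-6,-7,E); sL=120/29, sR=24/5; mL=-648/145, mR=12/5; mL+mR=-60/29 → advance -1; mR−mL=996/145 → turn +1·90°
n=2: pose=(-7,-7,N); sL=30/17, sR=3; mL=-81/34, mR=3/2; mL+mR=-15/17 → advance -1; mR−mL=66/17 → turn +1·90°
n=3: pose=(-7,-8,W); sL=24/13, sR=24/13; mL=-24/13, mR=12/13; mL+mR=-12/13 → advance -1; mR−mL=36/13 → turn +1·90°

0 60/13 12/5 -228/65 6/5 -6 -8 S
1 120/29 24/5 -648/145 12/5 -6 -7 E
2 30/17 3 -81/34 3/2 -7 -7 N
3 24/13 24/13 -24/13 12/13 -7 -8 W
final -6 -8 S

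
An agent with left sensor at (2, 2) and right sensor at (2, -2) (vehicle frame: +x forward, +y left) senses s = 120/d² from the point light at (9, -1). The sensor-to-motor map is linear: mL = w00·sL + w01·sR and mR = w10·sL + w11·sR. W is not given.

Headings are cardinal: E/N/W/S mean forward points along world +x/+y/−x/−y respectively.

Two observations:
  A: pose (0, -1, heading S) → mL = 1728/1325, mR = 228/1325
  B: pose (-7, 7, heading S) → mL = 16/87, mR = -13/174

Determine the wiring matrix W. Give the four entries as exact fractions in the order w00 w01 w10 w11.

1 -1 1/2 -1

obs A: pose=(0,-1,S) → sL=120/53, sR=24/25, mL=1728/1325, mR=228/1325
obs B: pose=(-7,7,S) → sL=15/29, sR=1/3, mL=16/87, mR=-13/174
sensor matrix S = [[120/53, 24/25], [15/29, 1/3]]; det S = 1984/7685
solve [mL_A; mL_B] = S·[w00; w01] and [mR_A; mR_B] = S·[w10; w11]:
  w00 = 1, w01 = -1, w10 = 1/2, w11 = -1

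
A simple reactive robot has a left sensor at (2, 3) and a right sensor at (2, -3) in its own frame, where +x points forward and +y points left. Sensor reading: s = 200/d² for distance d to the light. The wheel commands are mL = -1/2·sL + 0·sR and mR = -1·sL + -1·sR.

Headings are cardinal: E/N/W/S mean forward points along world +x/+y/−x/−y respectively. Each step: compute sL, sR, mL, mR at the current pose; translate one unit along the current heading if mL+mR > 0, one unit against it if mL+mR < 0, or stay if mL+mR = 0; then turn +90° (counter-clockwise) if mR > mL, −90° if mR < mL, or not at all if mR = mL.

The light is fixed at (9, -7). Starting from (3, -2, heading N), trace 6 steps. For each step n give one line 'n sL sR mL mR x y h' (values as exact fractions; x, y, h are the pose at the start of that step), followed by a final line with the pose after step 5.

0 20/13 100/29 -10/13 -1880/377 3 -2 N
1 40/13 200/17 -20/13 -3280/221 3 -3 E
2 10 25/13 -5 -155/13 2 -3 S
3 40/17 40/29 -20/17 -1840/493 2 -2 W
4 20/13 100/29 -10/13 -1880/377 3 -2 N
5 40/13 200/17 -20/13 -3280/221 3 -3 E
final 2 -3 S

n=0: pose=(3,-2,N); sL=20/13, sR=100/29; mL=-10/13, mR=-1880/377; mL+mR=-2170/377 → advance -1; mR−mL=-1590/377 → turn -1·90°
n=1: pose=(3,-3,E); sL=40/13, sR=200/17; mL=-20/13, mR=-3280/221; mL+mR=-3620/221 → advance -1; mR−mL=-2940/221 → turn -1·90°
n=2: pose=(2,-3,S); sL=10, sR=25/13; mL=-5, mR=-155/13; mL+mR=-220/13 → advance -1; mR−mL=-90/13 → turn -1·90°
n=3: pose=(2,-2,W); sL=40/17, sR=40/29; mL=-20/17, mR=-1840/493; mL+mR=-2420/493 → advance -1; mR−mL=-1260/493 → turn -1·90°
n=4: pose=(3,-2,N); sL=20/13, sR=100/29; mL=-10/13, mR=-1880/377; mL+mR=-2170/377 → advance -1; mR−mL=-1590/377 → turn -1·90°
n=5: pose=(3,-3,E); sL=40/13, sR=200/17; mL=-20/13, mR=-3280/221; mL+mR=-3620/221 → advance -1; mR−mL=-2940/221 → turn -1·90°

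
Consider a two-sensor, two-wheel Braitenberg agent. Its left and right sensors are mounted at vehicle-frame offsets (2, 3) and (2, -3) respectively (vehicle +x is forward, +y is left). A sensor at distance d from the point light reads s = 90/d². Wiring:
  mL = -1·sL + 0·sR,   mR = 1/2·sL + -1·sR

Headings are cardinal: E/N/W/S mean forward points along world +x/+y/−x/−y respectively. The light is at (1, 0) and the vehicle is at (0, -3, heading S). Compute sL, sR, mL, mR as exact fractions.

left sensor world pos  = (3, -5); dL² = 29
right sensor world pos = (-3, -5); dR² = 41
sL = 90/29 = 90/29
sR = 90/41 = 90/41
mL = -1·sL + 0·sR = -90/29
mR = 1/2·sL + -1·sR = -765/1189

90/29 90/41 -90/29 -765/1189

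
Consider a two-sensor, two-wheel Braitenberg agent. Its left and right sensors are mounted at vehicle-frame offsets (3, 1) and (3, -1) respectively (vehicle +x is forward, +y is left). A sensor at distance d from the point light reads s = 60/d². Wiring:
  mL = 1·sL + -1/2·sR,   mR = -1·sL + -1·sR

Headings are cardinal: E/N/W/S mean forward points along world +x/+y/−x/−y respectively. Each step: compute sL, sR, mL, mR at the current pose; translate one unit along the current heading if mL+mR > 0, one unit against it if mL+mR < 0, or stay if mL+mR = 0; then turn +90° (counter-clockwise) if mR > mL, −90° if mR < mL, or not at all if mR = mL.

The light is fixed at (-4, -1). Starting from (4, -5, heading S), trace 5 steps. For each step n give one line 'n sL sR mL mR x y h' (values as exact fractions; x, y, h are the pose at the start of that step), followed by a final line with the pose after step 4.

n=0: pose=(4,-5,S); sL=6/13, sR=30/49; mL=99/637, mR=-684/637; mL+mR=-45/49 → advance -1; mR−mL=-783/637 → turn -1·90°
n=1: pose=(4,-4,W); sL=60/41, sR=60/29; mL=510/1189, mR=-4200/1189; mL+mR=-90/29 → advance -1; mR−mL=-4710/1189 → turn -1·90°
n=2: pose=(5,-4,N); sL=15/16, sR=3/5; mL=51/80, mR=-123/80; mL+mR=-9/10 → advance -1; mR−mL=-87/40 → turn -1·90°
n=3: pose=(5,-5,E); sL=20/51, sR=60/169; mL=1850/8619, mR=-6440/8619; mL+mR=-90/169 → advance -1; mR−mL=-8290/8619 → turn -1·90°
n=4: pose=(4,-5,S); sL=6/13, sR=30/49; mL=99/637, mR=-684/637; mL+mR=-45/49 → advance -1; mR−mL=-783/637 → turn -1·90°

0 6/13 30/49 99/637 -684/637 4 -5 S
1 60/41 60/29 510/1189 -4200/1189 4 -4 W
2 15/16 3/5 51/80 -123/80 5 -4 N
3 20/51 60/169 1850/8619 -6440/8619 5 -5 E
4 6/13 30/49 99/637 -684/637 4 -5 S
final 4 -4 W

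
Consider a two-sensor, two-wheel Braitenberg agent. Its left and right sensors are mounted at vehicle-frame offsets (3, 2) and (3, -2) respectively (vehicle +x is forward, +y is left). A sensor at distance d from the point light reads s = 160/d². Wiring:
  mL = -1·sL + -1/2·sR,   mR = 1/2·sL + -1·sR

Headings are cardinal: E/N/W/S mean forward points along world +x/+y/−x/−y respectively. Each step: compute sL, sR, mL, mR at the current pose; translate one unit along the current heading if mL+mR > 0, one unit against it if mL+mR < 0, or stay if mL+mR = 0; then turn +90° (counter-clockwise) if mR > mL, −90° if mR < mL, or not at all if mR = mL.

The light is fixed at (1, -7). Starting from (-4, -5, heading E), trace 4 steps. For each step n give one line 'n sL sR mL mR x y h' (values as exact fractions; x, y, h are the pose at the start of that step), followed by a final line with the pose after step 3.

0 8 40 -28 -36 -4 -5 E
1 160/17 32/13 -2352/221 496/221 -5 -5 S
2 80/17 16 -216/17 -232/17 -5 -4 E
3 32/5 160/81 -2992/405 496/405 -6 -4 S
final -6 -3 E

n=0: pose=(-4,-5,E); sL=8, sR=40; mL=-28, mR=-36; mL+mR=-64 → advance -1; mR−mL=-8 → turn -1·90°
n=1: pose=(-5,-5,S); sL=160/17, sR=32/13; mL=-2352/221, mR=496/221; mL+mR=-1856/221 → advance -1; mR−mL=2848/221 → turn +1·90°
n=2: pose=(-5,-4,E); sL=80/17, sR=16; mL=-216/17, mR=-232/17; mL+mR=-448/17 → advance -1; mR−mL=-16/17 → turn -1·90°
n=3: pose=(-6,-4,S); sL=32/5, sR=160/81; mL=-2992/405, mR=496/405; mL+mR=-832/135 → advance -1; mR−mL=3488/405 → turn +1·90°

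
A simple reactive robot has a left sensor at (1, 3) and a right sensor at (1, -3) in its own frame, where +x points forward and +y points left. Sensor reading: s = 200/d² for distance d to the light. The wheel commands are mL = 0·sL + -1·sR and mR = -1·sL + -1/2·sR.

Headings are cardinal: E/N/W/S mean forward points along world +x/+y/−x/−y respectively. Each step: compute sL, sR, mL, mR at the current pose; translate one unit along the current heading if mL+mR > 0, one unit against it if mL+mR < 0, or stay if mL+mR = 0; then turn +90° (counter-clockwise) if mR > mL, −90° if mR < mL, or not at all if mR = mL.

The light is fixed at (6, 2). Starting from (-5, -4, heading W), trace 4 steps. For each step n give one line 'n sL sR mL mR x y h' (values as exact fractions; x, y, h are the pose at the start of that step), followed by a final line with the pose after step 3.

0 8/9 200/153 -200/153 -236/153 -5 -4 W
1 100/97 100/37 -100/37 -8550/3589 -4 -4 N
2 200/221 200/137 -200/137 -49500/30277 -4 -5 W
3 10/9 25/9 -25/9 -5/2 -3 -5 N
final -3 -6 W

n=0: pose=(-5,-4,W); sL=8/9, sR=200/153; mL=-200/153, mR=-236/153; mL+mR=-436/153 → advance -1; mR−mL=-4/17 → turn -1·90°
n=1: pose=(-4,-4,N); sL=100/97, sR=100/37; mL=-100/37, mR=-8550/3589; mL+mR=-18250/3589 → advance -1; mR−mL=1150/3589 → turn +1·90°
n=2: pose=(-4,-5,W); sL=200/221, sR=200/137; mL=-200/137, mR=-49500/30277; mL+mR=-93700/30277 → advance -1; mR−mL=-5300/30277 → turn -1·90°
n=3: pose=(-3,-5,N); sL=10/9, sR=25/9; mL=-25/9, mR=-5/2; mL+mR=-95/18 → advance -1; mR−mL=5/18 → turn +1·90°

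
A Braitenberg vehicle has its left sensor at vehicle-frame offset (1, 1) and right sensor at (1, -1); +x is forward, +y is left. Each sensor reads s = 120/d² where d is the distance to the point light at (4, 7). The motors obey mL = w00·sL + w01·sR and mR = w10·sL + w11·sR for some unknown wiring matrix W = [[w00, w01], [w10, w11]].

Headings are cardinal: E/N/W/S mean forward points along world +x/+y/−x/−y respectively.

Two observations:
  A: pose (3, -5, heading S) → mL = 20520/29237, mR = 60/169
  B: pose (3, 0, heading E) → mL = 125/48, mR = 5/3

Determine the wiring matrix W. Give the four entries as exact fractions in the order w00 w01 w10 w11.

1/2 1/2 1/2 0

obs A: pose=(3,-5,S) → sL=120/169, sR=120/173, mL=20520/29237, mR=60/169
obs B: pose=(3,0,E) → sL=10/3, sR=15/8, mL=125/48, mR=5/3
sensor matrix S = [[120/169, 120/173], [10/3, 15/8]]; det S = -28675/29237
solve [mL_A; mL_B] = S·[w00; w01] and [mR_A; mR_B] = S·[w10; w11]:
  w00 = 1/2, w01 = 1/2, w10 = 1/2, w11 = 0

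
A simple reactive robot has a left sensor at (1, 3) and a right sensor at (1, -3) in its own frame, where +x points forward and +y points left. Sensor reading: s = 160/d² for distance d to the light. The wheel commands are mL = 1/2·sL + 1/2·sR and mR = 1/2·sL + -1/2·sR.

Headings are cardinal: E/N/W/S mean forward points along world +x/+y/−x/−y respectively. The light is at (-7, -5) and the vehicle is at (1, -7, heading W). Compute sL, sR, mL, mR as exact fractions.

80/37 16/5 496/185 -96/185

left sensor world pos  = (0, -10); dL² = 74
right sensor world pos = (0, -4); dR² = 50
sL = 160/74 = 80/37
sR = 160/50 = 16/5
mL = 1/2·sL + 1/2·sR = 496/185
mR = 1/2·sL + -1/2·sR = -96/185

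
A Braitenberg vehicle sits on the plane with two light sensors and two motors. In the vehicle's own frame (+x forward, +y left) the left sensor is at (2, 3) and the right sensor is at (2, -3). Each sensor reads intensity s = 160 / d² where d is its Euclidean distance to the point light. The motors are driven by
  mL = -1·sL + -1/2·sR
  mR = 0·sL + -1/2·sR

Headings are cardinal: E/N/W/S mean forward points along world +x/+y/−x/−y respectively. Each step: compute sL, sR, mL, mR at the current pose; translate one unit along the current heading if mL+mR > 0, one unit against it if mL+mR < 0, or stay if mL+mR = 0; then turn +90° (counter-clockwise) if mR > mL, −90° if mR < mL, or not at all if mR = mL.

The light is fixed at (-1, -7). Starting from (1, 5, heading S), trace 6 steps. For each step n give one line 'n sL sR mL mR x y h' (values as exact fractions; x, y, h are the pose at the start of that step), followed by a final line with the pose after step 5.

n=0: pose=(1,5,S); sL=32/25, sR=160/101; mL=-5232/2525, mR=-80/101; mL+mR=-7232/2525 → advance -1; mR−mL=32/25 → turn +1·90°
n=1: pose=(1,6,E); sL=10/17, sR=40/29; mL=-630/493, mR=-20/29; mL+mR=-970/493 → advance -1; mR−mL=10/17 → turn +1·90°
n=2: pose=(0,6,N); sL=160/229, sR=160/241; mL=-56880/55189, mR=-80/241; mL+mR=-75200/55189 → advance -1; mR−mL=160/229 → turn +1·90°
n=3: pose=(0,5,W); sL=80/41, sR=80/113; mL=-10680/4633, mR=-40/113; mL+mR=-12320/4633 → advance -1; mR−mL=80/41 → turn +1·90°
n=4: pose=(1,5,S); sL=32/25, sR=160/101; mL=-5232/2525, mR=-80/101; mL+mR=-7232/2525 → advance -1; mR−mL=32/25 → turn +1·90°
n=5: pose=(1,6,E); sL=10/17, sR=40/29; mL=-630/493, mR=-20/29; mL+mR=-970/493 → advance -1; mR−mL=10/17 → turn +1·90°

0 32/25 160/101 -5232/2525 -80/101 1 5 S
1 10/17 40/29 -630/493 -20/29 1 6 E
2 160/229 160/241 -56880/55189 -80/241 0 6 N
3 80/41 80/113 -10680/4633 -40/113 0 5 W
4 32/25 160/101 -5232/2525 -80/101 1 5 S
5 10/17 40/29 -630/493 -20/29 1 6 E
final 0 6 N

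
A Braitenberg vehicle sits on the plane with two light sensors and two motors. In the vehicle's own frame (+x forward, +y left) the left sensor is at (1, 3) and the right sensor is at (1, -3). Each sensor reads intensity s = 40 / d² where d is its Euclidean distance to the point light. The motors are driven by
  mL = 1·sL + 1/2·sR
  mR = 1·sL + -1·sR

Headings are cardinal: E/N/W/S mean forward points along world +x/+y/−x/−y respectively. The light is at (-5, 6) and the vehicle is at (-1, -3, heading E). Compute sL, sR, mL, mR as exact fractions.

left sensor world pos  = (0, 0); dL² = 61
right sensor world pos = (0, -6); dR² = 169
sL = 40/61 = 40/61
sR = 40/169 = 40/169
mL = 1·sL + 1/2·sR = 7980/10309
mR = 1·sL + -1·sR = 4320/10309

40/61 40/169 7980/10309 4320/10309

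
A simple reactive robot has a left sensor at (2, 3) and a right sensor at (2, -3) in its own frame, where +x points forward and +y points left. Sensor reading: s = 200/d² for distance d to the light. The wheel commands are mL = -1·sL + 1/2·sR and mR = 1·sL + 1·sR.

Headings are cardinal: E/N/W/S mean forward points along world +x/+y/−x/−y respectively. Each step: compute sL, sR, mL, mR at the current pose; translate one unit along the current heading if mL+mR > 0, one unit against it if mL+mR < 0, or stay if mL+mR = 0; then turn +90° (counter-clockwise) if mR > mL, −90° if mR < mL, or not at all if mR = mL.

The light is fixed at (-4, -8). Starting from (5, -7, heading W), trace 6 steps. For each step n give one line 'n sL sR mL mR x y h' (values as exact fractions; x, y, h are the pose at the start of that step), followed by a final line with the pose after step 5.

n=0: pose=(5,-7,W); sL=200/53, sR=40/13; mL=-1540/689, mR=4720/689; mL+mR=60/13 → advance +1; mR−mL=6260/689 → turn +1·90°
n=1: pose=(4,-7,S); sL=100/61, sR=100/13; mL=1750/793, mR=7400/793; mL+mR=150/13 → advance +1; mR−mL=5650/793 → turn +1·90°
n=2: pose=(4,-8,E); sL=200/109, sR=200/109; mL=-100/109, mR=400/109; mL+mR=300/109 → advance +1; mR−mL=500/109 → turn +1·90°
n=3: pose=(5,-8,N); sL=5, sR=50/37; mL=-160/37, mR=235/37; mL+mR=75/37 → advance +1; mR−mL=395/37 → turn +1·90°
n=4: pose=(5,-7,W); sL=200/53, sR=40/13; mL=-1540/689, mR=4720/689; mL+mR=60/13 → advance +1; mR−mL=6260/689 → turn +1·90°
n=5: pose=(4,-7,S); sL=100/61, sR=100/13; mL=1750/793, mR=7400/793; mL+mR=150/13 → advance +1; mR−mL=5650/793 → turn +1·90°

0 200/53 40/13 -1540/689 4720/689 5 -7 W
1 100/61 100/13 1750/793 7400/793 4 -7 S
2 200/109 200/109 -100/109 400/109 4 -8 E
3 5 50/37 -160/37 235/37 5 -8 N
4 200/53 40/13 -1540/689 4720/689 5 -7 W
5 100/61 100/13 1750/793 7400/793 4 -7 S
final 4 -8 E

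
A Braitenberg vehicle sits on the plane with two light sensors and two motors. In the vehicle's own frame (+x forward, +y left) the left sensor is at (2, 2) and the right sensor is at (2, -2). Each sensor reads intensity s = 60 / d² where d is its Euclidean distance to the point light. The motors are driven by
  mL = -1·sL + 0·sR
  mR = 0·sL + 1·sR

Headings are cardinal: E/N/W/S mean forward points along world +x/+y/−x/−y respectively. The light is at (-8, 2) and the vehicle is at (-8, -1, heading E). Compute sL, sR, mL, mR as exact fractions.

12 60/29 -12 60/29

left sensor world pos  = (-6, 1); dL² = 5
right sensor world pos = (-6, -3); dR² = 29
sL = 60/5 = 12
sR = 60/29 = 60/29
mL = -1·sL + 0·sR = -12
mR = 0·sL + 1·sR = 60/29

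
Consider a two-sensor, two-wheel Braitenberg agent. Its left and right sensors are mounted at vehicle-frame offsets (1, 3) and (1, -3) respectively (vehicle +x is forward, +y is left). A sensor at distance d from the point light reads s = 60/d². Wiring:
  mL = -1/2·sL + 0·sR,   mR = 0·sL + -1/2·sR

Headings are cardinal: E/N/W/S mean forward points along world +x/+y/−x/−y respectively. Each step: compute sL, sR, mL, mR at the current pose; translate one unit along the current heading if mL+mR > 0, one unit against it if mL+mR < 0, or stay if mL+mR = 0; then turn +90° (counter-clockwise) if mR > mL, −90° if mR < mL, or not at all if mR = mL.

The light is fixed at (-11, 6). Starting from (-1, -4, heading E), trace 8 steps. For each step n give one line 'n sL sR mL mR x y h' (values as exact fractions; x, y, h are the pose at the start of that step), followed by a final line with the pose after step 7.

n=0: pose=(-1,-4,E); sL=6/17, sR=6/29; mL=-3/17, mR=-3/29; mL+mR=-138/493 → advance -1; mR−mL=36/493 → turn +1·90°
n=1: pose=(-2,-4,N); sL=20/39, sR=4/15; mL=-10/39, mR=-2/15; mL+mR=-76/195 → advance -1; mR−mL=8/65 → turn +1·90°
n=2: pose=(-2,-5,W); sL=3/13, sR=15/32; mL=-3/26, mR=-15/64; mL+mR=-291/832 → advance -1; mR−mL=-99/832 → turn -1·90°
n=3: pose=(-1,-5,N); sL=60/149, sR=60/269; mL=-30/149, mR=-30/269; mL+mR=-12540/40081 → advance -1; mR−mL=3600/40081 → turn +1·90°
n=4: pose=(-1,-6,W); sL=10/51, sR=10/27; mL=-5/51, mR=-5/27; mL+mR=-130/459 → advance -1; mR−mL=-40/459 → turn -1·90°
n=5: pose=(0,-6,N); sL=12/37, sR=60/317; mL=-6/37, mR=-30/317; mL+mR=-3012/11729 → advance -1; mR−mL=792/11729 → turn +1·90°
n=6: pose=(0,-7,W); sL=15/89, sR=3/10; mL=-15/178, mR=-3/20; mL+mR=-417/1780 → advance -1; mR−mL=-117/1780 → turn -1·90°
n=7: pose=(1,-7,N); sL=4/15, sR=20/123; mL=-2/15, mR=-10/123; mL+mR=-44/205 → advance -1; mR−mL=32/615 → turn +1·90°

0 6/17 6/29 -3/17 -3/29 -1 -4 E
1 20/39 4/15 -10/39 -2/15 -2 -4 N
2 3/13 15/32 -3/26 -15/64 -2 -5 W
3 60/149 60/269 -30/149 -30/269 -1 -5 N
4 10/51 10/27 -5/51 -5/27 -1 -6 W
5 12/37 60/317 -6/37 -30/317 0 -6 N
6 15/89 3/10 -15/178 -3/20 0 -7 W
7 4/15 20/123 -2/15 -10/123 1 -7 N
final 1 -8 W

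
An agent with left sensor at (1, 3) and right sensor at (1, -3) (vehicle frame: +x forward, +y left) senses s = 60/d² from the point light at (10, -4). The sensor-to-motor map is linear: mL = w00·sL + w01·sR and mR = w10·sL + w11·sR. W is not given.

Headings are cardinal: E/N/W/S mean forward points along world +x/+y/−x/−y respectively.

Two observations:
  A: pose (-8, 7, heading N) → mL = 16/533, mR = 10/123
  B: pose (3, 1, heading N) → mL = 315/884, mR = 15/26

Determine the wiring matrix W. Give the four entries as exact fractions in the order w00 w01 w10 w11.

-1/2 1/2 0 1/2

obs A: pose=(-8,7,N) → sL=4/39, sR=20/123, mL=16/533, mR=10/123
obs B: pose=(3,1,N) → sL=15/34, sR=15/13, mL=315/884, mR=15/26
sensor matrix S = [[4/39, 20/123], [15/34, 15/13]]; det S = 5490/117793
solve [mL_A; mL_B] = S·[w00; w01] and [mR_A; mR_B] = S·[w10; w11]:
  w00 = -1/2, w01 = 1/2, w10 = 0, w11 = 1/2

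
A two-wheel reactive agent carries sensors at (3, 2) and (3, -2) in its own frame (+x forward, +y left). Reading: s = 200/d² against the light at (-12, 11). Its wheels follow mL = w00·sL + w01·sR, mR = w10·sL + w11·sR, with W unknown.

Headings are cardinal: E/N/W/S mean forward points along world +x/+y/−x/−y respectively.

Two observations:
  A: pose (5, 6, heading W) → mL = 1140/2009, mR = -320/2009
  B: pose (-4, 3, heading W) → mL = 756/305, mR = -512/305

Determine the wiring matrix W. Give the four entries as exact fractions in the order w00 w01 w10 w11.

-1/2 1 1 -1

obs A: pose=(5,6,W) → sL=40/49, sR=40/41, mL=1140/2009, mR=-320/2009
obs B: pose=(-4,3,W) → sL=8/5, sR=200/61, mL=756/305, mR=-512/305
sensor matrix S = [[40/49, 40/41], [8/5, 200/61]]; det S = 136704/122549
solve [mL_A; mL_B] = S·[w00; w01] and [mR_A; mR_B] = S·[w10; w11]:
  w00 = -1/2, w01 = 1, w10 = 1, w11 = -1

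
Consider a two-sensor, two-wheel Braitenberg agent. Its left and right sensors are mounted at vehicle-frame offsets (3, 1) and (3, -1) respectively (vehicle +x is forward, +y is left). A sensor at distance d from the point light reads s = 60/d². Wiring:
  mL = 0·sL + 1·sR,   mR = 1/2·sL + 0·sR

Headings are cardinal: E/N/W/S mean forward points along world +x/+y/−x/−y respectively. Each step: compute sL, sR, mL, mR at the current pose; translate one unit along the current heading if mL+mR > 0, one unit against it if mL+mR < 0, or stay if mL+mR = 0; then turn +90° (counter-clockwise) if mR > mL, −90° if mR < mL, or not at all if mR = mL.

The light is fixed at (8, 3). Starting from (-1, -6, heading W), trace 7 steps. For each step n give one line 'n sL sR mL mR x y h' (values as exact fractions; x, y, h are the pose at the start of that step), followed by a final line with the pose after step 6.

n=0: pose=(-1,-6,W); sL=15/61, sR=15/52; mL=15/52, mR=15/122; mL+mR=1305/3172 → advance +1; mR−mL=-525/3172 → turn -1·90°
n=1: pose=(-2,-6,N); sL=60/157, sR=20/39; mL=20/39, mR=30/157; mL+mR=4310/6123 → advance +1; mR−mL=-1970/6123 → turn -1·90°
n=2: pose=(-2,-5,E); sL=30/49, sR=6/13; mL=6/13, mR=15/49; mL+mR=489/637 → advance +1; mR−mL=-99/637 → turn -1·90°
n=3: pose=(-1,-5,S); sL=12/37, sR=60/221; mL=60/221, mR=6/37; mL+mR=3546/8177 → advance +1; mR−mL=-894/8177 → turn -1·90°
n=4: pose=(-1,-6,W); sL=15/61, sR=15/52; mL=15/52, mR=15/122; mL+mR=1305/3172 → advance +1; mR−mL=-525/3172 → turn -1·90°
n=5: pose=(-2,-6,N); sL=60/157, sR=20/39; mL=20/39, mR=30/157; mL+mR=4310/6123 → advance +1; mR−mL=-1970/6123 → turn -1·90°
n=6: pose=(-2,-5,E); sL=30/49, sR=6/13; mL=6/13, mR=15/49; mL+mR=489/637 → advance +1; mR−mL=-99/637 → turn -1·90°

0 15/61 15/52 15/52 15/122 -1 -6 W
1 60/157 20/39 20/39 30/157 -2 -6 N
2 30/49 6/13 6/13 15/49 -2 -5 E
3 12/37 60/221 60/221 6/37 -1 -5 S
4 15/61 15/52 15/52 15/122 -1 -6 W
5 60/157 20/39 20/39 30/157 -2 -6 N
6 30/49 6/13 6/13 15/49 -2 -5 E
final -1 -5 S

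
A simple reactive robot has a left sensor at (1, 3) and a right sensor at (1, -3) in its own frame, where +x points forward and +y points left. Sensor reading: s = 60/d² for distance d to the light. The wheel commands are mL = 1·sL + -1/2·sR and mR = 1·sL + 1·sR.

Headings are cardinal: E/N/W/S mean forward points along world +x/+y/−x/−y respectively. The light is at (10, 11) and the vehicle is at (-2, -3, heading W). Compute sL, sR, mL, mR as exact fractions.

left sensor world pos  = (-3, -6); dL² = 458
right sensor world pos = (-3, 0); dR² = 290
sL = 60/458 = 30/229
sR = 60/290 = 6/29
mL = 1·sL + -1/2·sR = 183/6641
mR = 1·sL + 1·sR = 2244/6641

30/229 6/29 183/6641 2244/6641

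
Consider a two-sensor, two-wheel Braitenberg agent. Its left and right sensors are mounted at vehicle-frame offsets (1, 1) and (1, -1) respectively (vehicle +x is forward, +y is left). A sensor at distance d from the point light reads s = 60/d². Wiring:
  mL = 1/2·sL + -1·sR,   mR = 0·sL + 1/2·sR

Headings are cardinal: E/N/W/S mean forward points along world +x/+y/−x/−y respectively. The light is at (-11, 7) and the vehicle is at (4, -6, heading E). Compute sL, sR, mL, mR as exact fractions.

3/20 15/113 -261/4520 15/226

left sensor world pos  = (5, -5); dL² = 400
right sensor world pos = (5, -7); dR² = 452
sL = 60/400 = 3/20
sR = 60/452 = 15/113
mL = 1/2·sL + -1·sR = -261/4520
mR = 0·sL + 1/2·sR = 15/226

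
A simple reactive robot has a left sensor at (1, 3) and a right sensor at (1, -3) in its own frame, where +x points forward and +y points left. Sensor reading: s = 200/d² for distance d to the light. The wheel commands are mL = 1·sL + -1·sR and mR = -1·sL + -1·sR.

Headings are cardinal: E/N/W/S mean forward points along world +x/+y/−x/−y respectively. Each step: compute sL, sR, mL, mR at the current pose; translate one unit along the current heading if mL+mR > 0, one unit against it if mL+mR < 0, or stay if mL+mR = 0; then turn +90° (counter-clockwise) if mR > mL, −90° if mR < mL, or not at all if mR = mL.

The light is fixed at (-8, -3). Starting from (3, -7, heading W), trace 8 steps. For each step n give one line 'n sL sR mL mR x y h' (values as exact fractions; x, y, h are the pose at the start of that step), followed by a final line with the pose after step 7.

n=0: pose=(3,-7,W); sL=200/149, sR=200/101; mL=-9600/15049, mR=-50000/15049; mL+mR=-400/101 → advance -1; mR−mL=-400/149 → turn -1·90°
n=1: pose=(4,-7,N); sL=20/9, sR=100/117; mL=160/117, mR=-40/13; mL+mR=-200/117 → advance -1; mR−mL=-40/9 → turn -1·90°
n=2: pose=(4,-8,E); sL=200/173, sR=200/233; mL=12000/40309, mR=-81200/40309; mL+mR=-400/233 → advance -1; mR−mL=-400/173 → turn -1·90°
n=3: pose=(3,-8,S); sL=25/29, sR=2; mL=-33/29, mR=-83/29; mL+mR=-4 → advance -1; mR−mL=-50/29 → turn -1·90°
n=4: pose=(3,-7,W); sL=200/149, sR=200/101; mL=-9600/15049, mR=-50000/15049; mL+mR=-400/101 → advance -1; mR−mL=-400/149 → turn -1·90°
n=5: pose=(4,-7,N); sL=20/9, sR=100/117; mL=160/117, mR=-40/13; mL+mR=-200/117 → advance -1; mR−mL=-40/9 → turn -1·90°
n=6: pose=(4,-8,E); sL=200/173, sR=200/233; mL=12000/40309, mR=-81200/40309; mL+mR=-400/233 → advance -1; mR−mL=-400/173 → turn -1·90°
n=7: pose=(3,-8,S); sL=25/29, sR=2; mL=-33/29, mR=-83/29; mL+mR=-4 → advance -1; mR−mL=-50/29 → turn -1·90°

0 200/149 200/101 -9600/15049 -50000/15049 3 -7 W
1 20/9 100/117 160/117 -40/13 4 -7 N
2 200/173 200/233 12000/40309 -81200/40309 4 -8 E
3 25/29 2 -33/29 -83/29 3 -8 S
4 200/149 200/101 -9600/15049 -50000/15049 3 -7 W
5 20/9 100/117 160/117 -40/13 4 -7 N
6 200/173 200/233 12000/40309 -81200/40309 4 -8 E
7 25/29 2 -33/29 -83/29 3 -8 S
final 3 -7 W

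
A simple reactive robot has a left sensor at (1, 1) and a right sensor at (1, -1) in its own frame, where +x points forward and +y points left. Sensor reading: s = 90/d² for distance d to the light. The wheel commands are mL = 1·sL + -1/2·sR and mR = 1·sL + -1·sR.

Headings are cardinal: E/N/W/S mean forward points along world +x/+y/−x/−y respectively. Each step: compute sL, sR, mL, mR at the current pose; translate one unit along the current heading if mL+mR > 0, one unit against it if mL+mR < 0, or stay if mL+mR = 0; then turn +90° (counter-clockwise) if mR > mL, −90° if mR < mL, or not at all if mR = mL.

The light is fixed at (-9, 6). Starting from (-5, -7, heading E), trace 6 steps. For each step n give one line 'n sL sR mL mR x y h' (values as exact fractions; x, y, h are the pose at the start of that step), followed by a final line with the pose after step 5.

n=0: pose=(-5,-7,E); sL=90/169, sR=90/221; mL=945/2873, mR=360/2873; mL+mR=1305/2873 → advance +1; mR−mL=-45/221 → turn -1·90°
n=1: pose=(-4,-7,S); sL=45/116, sR=45/106; mL=270/1537, mR=-225/6148; mL+mR=855/6148 → advance +1; mR−mL=-45/212 → turn -1·90°
n=2: pose=(-4,-8,W); sL=90/241, sR=18/37; mL=1161/8917, mR=-1008/8917; mL+mR=153/8917 → advance +1; mR−mL=-9/37 → turn -1·90°
n=3: pose=(-5,-8,N); sL=45/89, sR=45/97; mL=4725/17266, mR=360/8633; mL+mR=5445/17266 → advance +1; mR−mL=-45/194 → turn -1·90°
n=4: pose=(-5,-7,E); sL=90/169, sR=90/221; mL=945/2873, mR=360/2873; mL+mR=1305/2873 → advance +1; mR−mL=-45/221 → turn -1·90°
n=5: pose=(-4,-7,S); sL=45/116, sR=45/106; mL=270/1537, mR=-225/6148; mL+mR=855/6148 → advance +1; mR−mL=-45/212 → turn -1·90°

0 90/169 90/221 945/2873 360/2873 -5 -7 E
1 45/116 45/106 270/1537 -225/6148 -4 -7 S
2 90/241 18/37 1161/8917 -1008/8917 -4 -8 W
3 45/89 45/97 4725/17266 360/8633 -5 -8 N
4 90/169 90/221 945/2873 360/2873 -5 -7 E
5 45/116 45/106 270/1537 -225/6148 -4 -7 S
final -4 -8 W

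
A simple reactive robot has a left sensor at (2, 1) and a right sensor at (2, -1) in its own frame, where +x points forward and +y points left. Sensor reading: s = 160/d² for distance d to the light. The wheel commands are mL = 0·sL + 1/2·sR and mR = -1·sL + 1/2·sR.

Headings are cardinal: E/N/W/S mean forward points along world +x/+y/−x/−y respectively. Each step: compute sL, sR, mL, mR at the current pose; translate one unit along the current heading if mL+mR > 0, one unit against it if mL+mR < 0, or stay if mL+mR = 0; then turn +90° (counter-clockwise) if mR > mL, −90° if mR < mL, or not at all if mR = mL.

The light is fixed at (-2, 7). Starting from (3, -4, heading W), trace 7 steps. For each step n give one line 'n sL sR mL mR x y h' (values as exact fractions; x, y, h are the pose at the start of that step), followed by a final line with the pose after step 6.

0 160/153 160/109 80/109 -5200/16677 3 -4 W
1 16/9 80/53 40/53 -488/477 2 -4 N
2 160/157 32/41 16/41 -4048/6437 2 -5 E
3 40/53 4/5 2/5 -94/265 1 -5 S
4 160/197 32/29 16/29 -1488/5713 1 -6 W
5 80/61 16/13 8/13 -552/793 0 -6 N
6 32/37 160/241 80/241 -4752/8917 0 -7 E
final -1 -7 S

n=0: pose=(3,-4,W); sL=160/153, sR=160/109; mL=80/109, mR=-5200/16677; mL+mR=7040/16677 → advance +1; mR−mL=-160/153 → turn -1·90°
n=1: pose=(2,-4,N); sL=16/9, sR=80/53; mL=40/53, mR=-488/477; mL+mR=-128/477 → advance -1; mR−mL=-16/9 → turn -1·90°
n=2: pose=(2,-5,E); sL=160/157, sR=32/41; mL=16/41, mR=-4048/6437; mL+mR=-1536/6437 → advance -1; mR−mL=-160/157 → turn -1·90°
n=3: pose=(1,-5,S); sL=40/53, sR=4/5; mL=2/5, mR=-94/265; mL+mR=12/265 → advance +1; mR−mL=-40/53 → turn -1·90°
n=4: pose=(1,-6,W); sL=160/197, sR=32/29; mL=16/29, mR=-1488/5713; mL+mR=1664/5713 → advance +1; mR−mL=-160/197 → turn -1·90°
n=5: pose=(0,-6,N); sL=80/61, sR=16/13; mL=8/13, mR=-552/793; mL+mR=-64/793 → advance -1; mR−mL=-80/61 → turn -1·90°
n=6: pose=(0,-7,E); sL=32/37, sR=160/241; mL=80/241, mR=-4752/8917; mL+mR=-1792/8917 → advance -1; mR−mL=-32/37 → turn -1·90°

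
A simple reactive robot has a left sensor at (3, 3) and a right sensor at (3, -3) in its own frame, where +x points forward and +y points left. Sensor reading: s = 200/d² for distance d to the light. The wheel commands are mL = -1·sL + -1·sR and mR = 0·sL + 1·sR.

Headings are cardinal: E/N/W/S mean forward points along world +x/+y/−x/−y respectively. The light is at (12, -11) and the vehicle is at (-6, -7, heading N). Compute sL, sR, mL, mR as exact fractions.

20/49 100/137 -7640/6713 100/137

left sensor world pos  = (-9, -4); dL² = 490
right sensor world pos = (-3, -4); dR² = 274
sL = 200/490 = 20/49
sR = 200/274 = 100/137
mL = -1·sL + -1·sR = -7640/6713
mR = 0·sL + 1·sR = 100/137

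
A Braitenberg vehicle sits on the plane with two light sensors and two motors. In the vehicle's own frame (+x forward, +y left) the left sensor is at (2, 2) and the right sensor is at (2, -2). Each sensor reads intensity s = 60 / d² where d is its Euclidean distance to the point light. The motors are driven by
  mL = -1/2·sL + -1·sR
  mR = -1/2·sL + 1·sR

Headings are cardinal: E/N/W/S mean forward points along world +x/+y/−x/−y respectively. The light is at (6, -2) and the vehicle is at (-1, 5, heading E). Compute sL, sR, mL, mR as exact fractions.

left sensor world pos  = (1, 7); dL² = 106
right sensor world pos = (1, 3); dR² = 50
sL = 60/106 = 30/53
sR = 60/50 = 6/5
mL = -1/2·sL + -1·sR = -393/265
mR = -1/2·sL + 1·sR = 243/265

30/53 6/5 -393/265 243/265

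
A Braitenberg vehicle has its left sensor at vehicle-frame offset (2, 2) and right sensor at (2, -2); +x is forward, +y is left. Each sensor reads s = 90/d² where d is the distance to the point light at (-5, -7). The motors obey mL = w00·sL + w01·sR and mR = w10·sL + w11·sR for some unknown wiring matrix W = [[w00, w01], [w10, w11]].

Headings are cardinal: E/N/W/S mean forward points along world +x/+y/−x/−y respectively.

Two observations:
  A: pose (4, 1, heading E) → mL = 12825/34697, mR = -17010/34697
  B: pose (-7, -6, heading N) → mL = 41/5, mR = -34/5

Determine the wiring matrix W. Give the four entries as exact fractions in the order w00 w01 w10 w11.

-1/2 1 -1/2 -1/2

obs A: pose=(4,1,E) → sL=90/221, sR=90/157, mL=12825/34697, mR=-17010/34697
obs B: pose=(-7,-6,N) → sL=18/5, sR=10, mL=41/5, mR=-34/5
sensor matrix S = [[90/221, 90/157], [18/5, 10]]; det S = 69696/34697
solve [mL_A; mL_B] = S·[w00; w01] and [mR_A; mR_B] = S·[w10; w11]:
  w00 = -1/2, w01 = 1, w10 = -1/2, w11 = -1/2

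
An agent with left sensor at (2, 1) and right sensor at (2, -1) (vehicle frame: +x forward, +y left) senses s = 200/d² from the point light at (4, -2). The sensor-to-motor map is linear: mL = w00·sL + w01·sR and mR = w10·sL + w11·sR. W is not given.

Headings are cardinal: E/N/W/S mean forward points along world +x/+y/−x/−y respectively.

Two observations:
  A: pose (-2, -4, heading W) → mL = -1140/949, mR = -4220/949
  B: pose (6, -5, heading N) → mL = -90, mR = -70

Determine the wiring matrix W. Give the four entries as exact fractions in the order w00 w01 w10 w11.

obs A: pose=(-2,-4,W) → sL=200/73, sR=40/13, mL=-1140/949, mR=-4220/949
obs B: pose=(6,-5,N) → sL=100, sR=20, mL=-90, mR=-70
sensor matrix S = [[200/73, 40/13], [100, 20]]; det S = -240000/949
solve [mL_A; mL_B] = S·[w00; w01] and [mR_A; mR_B] = S·[w10; w11]:
  w00 = -1, w01 = 1/2, w10 = -1/2, w11 = -1

-1 1/2 -1/2 -1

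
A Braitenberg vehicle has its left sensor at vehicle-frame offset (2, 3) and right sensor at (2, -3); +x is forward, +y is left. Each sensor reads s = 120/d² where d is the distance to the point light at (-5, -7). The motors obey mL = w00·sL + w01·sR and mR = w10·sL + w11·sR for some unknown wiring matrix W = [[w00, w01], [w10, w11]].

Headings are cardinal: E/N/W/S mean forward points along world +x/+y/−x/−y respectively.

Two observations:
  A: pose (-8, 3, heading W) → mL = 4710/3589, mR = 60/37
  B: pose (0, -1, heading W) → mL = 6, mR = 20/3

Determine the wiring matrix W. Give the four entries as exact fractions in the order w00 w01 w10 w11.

obs A: pose=(-8,3,W) → sL=60/37, sR=60/97, mL=4710/3589, mR=60/37
obs B: pose=(0,-1,W) → sL=20/3, sR=4/3, mL=6, mR=20/3
sensor matrix S = [[60/37, 60/97], [20/3, 4/3]]; det S = -7040/3589
solve [mL_A; mL_B] = S·[w00; w01] and [mR_A; mR_B] = S·[w10; w11]:
  w00 = 1, w01 = -1/2, w10 = 1, w11 = 0

1 -1/2 1 0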